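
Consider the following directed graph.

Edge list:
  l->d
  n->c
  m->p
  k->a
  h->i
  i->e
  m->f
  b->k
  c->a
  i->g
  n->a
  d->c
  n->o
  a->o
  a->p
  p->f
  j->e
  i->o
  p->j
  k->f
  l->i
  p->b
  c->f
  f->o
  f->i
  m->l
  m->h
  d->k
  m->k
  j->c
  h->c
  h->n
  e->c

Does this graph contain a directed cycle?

Yes

DFS with white/gray/black marking, starting from m:
m gray
  h gray
    c gray
      f gray
        i gray
          g gray
          g black
          o gray
          o black
          e gray
            e→c: c is gray → back edge
Back edge found, so a cycle exists: c → f → i → e → c.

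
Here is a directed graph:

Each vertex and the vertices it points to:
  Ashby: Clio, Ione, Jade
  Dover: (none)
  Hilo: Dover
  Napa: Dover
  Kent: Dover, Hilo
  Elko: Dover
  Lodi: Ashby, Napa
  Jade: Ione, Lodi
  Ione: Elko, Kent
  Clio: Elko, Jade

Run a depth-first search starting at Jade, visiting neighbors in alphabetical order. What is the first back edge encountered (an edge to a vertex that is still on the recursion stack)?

DFS from Jade (visiting neighbors in alphabetical order); mark gray on enter, black on exit:
Jade gray
  Ione gray
    Elko gray
      Dover gray
      Dover black
    Elko black
    Kent gray
      Kent→Dover: Dover black — skip
      Hilo gray
        Hilo→Dover: Dover black — skip
      Hilo black
    Kent black
  Ione black
  Lodi gray
    Ashby gray
      Clio gray
        Clio→Elko: Elko black — skip
        Clio→Jade: Jade is gray → back edge
First back edge: Clio → Jade.

Clio->Jade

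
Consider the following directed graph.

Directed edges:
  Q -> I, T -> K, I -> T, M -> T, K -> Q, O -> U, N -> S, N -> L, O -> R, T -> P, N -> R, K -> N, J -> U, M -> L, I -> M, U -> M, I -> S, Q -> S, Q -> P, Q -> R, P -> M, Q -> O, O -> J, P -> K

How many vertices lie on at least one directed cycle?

9

A vertex is on a directed cycle iff it belongs to a strongly connected component of size ≥ 2 (or has a self-loop).
The vertices on cycles are {I, J, K, M, O, P, Q, T, U} — 9 in total.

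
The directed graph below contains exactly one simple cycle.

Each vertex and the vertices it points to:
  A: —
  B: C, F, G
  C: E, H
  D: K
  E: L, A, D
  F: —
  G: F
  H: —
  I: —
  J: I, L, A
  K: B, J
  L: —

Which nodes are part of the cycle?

DFS with gray/black marking from K:
K gray
  B gray
    C gray
      E gray
        L gray
        L black
        A gray
        A black
        D gray
          D→K: K is gray → back edge
Back edge closes the cycle K → B → C → E → D → K; its vertices are {B, C, D, E, K}.

B, C, D, E, K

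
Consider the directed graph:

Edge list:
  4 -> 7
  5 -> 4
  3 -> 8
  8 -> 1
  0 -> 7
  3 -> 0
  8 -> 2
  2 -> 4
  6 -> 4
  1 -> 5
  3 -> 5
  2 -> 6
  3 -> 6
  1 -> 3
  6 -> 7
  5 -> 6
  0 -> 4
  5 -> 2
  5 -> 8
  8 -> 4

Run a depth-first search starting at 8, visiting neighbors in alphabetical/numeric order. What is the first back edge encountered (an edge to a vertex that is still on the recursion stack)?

DFS from 8 (visiting neighbors in alphabetical/numeric order); mark gray on enter, black on exit:
8 gray
  1 gray
    3 gray
      0 gray
        4 gray
          7 gray
          7 black
        4 black
        0→7: 7 black — skip
      0 black
      5 gray
        2 gray
          2→4: 4 black — skip
          6 gray
            6→4: 4 black — skip
            6→7: 7 black — skip
          6 black
        2 black
        5→4: 4 black — skip
        5→6: 6 black — skip
        5→8: 8 is gray → back edge
First back edge: 5 → 8.

5→8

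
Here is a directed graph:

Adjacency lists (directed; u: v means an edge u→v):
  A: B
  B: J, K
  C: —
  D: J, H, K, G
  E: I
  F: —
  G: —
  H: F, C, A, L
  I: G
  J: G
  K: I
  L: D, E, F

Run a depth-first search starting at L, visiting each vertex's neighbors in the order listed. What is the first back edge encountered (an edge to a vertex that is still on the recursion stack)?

DFS from L (visiting each vertex's neighbors in the order listed); mark gray on enter, black on exit:
L gray
  D gray
    J gray
      G gray
      G black
    J black
    H gray
      F gray
      F black
      C gray
      C black
      A gray
        B gray
          B→J: J black — skip
          K gray
            I gray
              I→G: G black — skip
            I black
          K black
        B black
      A black
      H→L: L is gray → back edge
First back edge: H → L.

H->L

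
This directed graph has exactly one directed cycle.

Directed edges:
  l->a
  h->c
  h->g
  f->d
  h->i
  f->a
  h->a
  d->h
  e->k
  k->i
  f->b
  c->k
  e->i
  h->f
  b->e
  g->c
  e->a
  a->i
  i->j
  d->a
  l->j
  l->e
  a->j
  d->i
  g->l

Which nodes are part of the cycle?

d, f, h

DFS with gray/black marking from h:
h gray
  g gray
    l gray
      a gray
        j gray
        j black
        i gray
          i→j: j black — skip
        i black
      a black
      e gray
        e→a: a black — skip
        k gray
          k→i: i black — skip
        k black
        e→i: i black — skip
      e black
      l→j: j black — skip
    l black
    c gray
      c→k: k black — skip
    c black
  g black
  h→c: c black — skip
  f gray
    f→a: a black — skip
    b gray
      b→e: e black — skip
    b black
    d gray
      d→a: a black — skip
      d→h: h is gray → back edge
Back edge closes the cycle h → f → d → h; its vertices are {d, f, h}.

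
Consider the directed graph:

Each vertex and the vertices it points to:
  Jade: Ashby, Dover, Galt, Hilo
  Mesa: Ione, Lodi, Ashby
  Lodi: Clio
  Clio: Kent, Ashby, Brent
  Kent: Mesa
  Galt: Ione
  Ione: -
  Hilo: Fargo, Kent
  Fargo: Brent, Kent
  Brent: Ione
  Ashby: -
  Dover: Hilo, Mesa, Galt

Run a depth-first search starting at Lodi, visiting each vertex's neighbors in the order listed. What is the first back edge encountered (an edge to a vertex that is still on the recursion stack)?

Mesa->Lodi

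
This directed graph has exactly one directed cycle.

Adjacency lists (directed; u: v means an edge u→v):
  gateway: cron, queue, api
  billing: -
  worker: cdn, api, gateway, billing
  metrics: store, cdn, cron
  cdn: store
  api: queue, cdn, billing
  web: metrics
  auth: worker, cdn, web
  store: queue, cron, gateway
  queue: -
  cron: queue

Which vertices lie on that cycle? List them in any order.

api, cdn, store, gateway

DFS with gray/black marking from gateway:
gateway gray
  cron gray
    queue gray
    queue black
  cron black
  gateway→queue: queue black — skip
  api gray
    api→queue: queue black — skip
    cdn gray
      store gray
        store→queue: queue black — skip
        store→cron: cron black — skip
        store→gateway: gateway is gray → back edge
Back edge closes the cycle gateway → api → cdn → store → gateway; its vertices are {api, cdn, store, gateway}.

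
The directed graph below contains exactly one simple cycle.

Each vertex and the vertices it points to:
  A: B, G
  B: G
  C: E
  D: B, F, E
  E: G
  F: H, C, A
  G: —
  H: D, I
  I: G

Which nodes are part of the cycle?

D, F, H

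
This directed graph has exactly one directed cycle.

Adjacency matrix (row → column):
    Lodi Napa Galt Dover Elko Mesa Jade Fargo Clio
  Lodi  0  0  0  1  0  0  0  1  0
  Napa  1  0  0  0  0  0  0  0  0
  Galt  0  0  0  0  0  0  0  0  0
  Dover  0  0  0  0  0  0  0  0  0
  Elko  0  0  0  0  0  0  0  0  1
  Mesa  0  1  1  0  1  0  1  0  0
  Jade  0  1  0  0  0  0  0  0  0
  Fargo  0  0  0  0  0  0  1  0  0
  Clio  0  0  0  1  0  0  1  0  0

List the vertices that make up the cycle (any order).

Jade, Lodi, Napa, Fargo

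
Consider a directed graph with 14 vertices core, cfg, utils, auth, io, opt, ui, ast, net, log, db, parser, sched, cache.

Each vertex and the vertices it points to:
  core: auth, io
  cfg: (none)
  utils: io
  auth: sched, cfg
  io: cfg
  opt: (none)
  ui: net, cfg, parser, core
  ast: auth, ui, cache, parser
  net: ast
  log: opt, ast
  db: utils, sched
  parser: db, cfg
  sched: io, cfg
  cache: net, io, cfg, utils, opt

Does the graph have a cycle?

Yes

DFS with white/gray/black marking, starting from db:
db gray
  utils gray
    io gray
      cfg gray
      cfg black
    io black
  utils black
  sched gray
    sched→io: io black — skip
    sched→cfg: cfg black — skip
  sched black
db black
core gray
  auth gray
    auth→sched: sched black — skip
    auth→cfg: cfg black — skip
  auth black
  core→io: io black — skip
core black
opt gray
opt black
ui gray
  net gray
    ast gray
      ast→auth: auth black — skip
      ast→ui: ui is gray → back edge
Back edge found, so a cycle exists: ui → net → ast → ui.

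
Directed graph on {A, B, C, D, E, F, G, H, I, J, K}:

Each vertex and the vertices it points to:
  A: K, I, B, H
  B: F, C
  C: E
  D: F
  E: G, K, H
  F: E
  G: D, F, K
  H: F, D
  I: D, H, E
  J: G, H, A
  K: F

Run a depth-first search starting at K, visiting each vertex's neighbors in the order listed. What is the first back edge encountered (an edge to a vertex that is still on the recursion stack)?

DFS from K (visiting each vertex's neighbors in the order listed); mark gray on enter, black on exit:
K gray
  F gray
    E gray
      G gray
        D gray
          D→F: F is gray → back edge
First back edge: D → F.

D->F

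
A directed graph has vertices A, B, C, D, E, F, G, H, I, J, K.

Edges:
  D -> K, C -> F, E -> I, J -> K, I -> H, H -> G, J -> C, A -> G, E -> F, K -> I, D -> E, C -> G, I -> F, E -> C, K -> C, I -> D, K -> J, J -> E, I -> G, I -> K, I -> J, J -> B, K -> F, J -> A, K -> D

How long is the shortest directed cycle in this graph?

For each vertex v, BFS finds the shortest path from v back to v.
The shortest such closed walk is K → I → K, length 2.

2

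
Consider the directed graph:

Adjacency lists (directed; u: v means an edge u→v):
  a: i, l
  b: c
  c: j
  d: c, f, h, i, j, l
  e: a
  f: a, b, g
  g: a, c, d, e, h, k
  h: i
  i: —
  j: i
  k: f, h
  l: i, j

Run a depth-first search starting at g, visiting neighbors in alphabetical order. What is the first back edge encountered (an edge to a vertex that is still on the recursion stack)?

DFS from g (visiting neighbors in alphabetical order); mark gray on enter, black on exit:
g gray
  a gray
    i gray
    i black
    l gray
      l→i: i black — skip
      j gray
        j→i: i black — skip
      j black
    l black
  a black
  c gray
    c→j: j black — skip
  c black
  d gray
    d→c: c black — skip
    f gray
      f→a: a black — skip
      b gray
        b→c: c black — skip
      b black
      f→g: g is gray → back edge
First back edge: f → g.

f->g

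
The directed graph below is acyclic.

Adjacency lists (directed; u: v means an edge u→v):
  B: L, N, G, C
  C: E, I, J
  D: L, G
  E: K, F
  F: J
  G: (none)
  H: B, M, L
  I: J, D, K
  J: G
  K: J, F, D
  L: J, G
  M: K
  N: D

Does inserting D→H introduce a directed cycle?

Adding D→H creates a cycle iff H can already reach D.
Path from H: H → B → N → D.
So H → … → D → H is a cycle.

Yes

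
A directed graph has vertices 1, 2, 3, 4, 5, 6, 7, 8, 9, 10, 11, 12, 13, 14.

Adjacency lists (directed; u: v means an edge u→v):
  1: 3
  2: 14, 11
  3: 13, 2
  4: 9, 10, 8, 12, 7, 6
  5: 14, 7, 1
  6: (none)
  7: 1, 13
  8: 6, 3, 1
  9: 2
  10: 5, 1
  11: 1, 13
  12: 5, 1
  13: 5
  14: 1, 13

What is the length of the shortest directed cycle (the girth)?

3

For each vertex v, BFS finds the shortest path from v back to v.
The shortest such closed walk is 7 → 13 → 5 → 7, length 3.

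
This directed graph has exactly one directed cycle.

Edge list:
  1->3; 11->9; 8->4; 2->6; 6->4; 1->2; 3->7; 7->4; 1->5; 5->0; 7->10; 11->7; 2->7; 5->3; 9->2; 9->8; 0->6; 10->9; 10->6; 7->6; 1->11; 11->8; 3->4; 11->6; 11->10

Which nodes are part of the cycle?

DFS with gray/black marking from 10:
10 gray
  9 gray
    8 gray
      4 gray
      4 black
    8 black
    2 gray
      7 gray
        7→4: 4 black — skip
        7→10: 10 is gray → back edge
Back edge closes the cycle 10 → 9 → 2 → 7 → 10; its vertices are {2, 7, 9, 10}.

2, 7, 9, 10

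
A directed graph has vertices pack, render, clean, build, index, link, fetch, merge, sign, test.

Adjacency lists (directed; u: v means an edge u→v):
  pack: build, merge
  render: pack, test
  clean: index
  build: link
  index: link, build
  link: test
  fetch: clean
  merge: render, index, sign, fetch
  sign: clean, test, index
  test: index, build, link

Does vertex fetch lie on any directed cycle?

No

fetch lies on a cycle iff there is a path from fetch back to itself.
Exploring from fetch, it never reaches itself; equivalently, its strongly connected component is a singleton.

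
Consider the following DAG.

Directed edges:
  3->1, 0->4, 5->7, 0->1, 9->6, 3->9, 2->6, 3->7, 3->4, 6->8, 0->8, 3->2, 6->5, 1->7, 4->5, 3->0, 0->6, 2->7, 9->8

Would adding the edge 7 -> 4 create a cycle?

Yes

Adding 7→4 creates a cycle iff 4 can already reach 7.
Path from 4: 4 → 5 → 7.
So 4 → … → 7 → 4 is a cycle.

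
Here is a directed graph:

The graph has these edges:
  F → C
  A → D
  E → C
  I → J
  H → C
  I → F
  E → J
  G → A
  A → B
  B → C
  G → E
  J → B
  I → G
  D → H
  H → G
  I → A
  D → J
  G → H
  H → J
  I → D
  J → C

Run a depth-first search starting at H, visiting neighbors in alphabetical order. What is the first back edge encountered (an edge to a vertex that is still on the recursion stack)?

D→H

DFS from H (visiting neighbors in alphabetical order); mark gray on enter, black on exit:
H gray
  C gray
  C black
  G gray
    A gray
      B gray
        B→C: C black — skip
      B black
      D gray
        D→H: H is gray → back edge
First back edge: D → H.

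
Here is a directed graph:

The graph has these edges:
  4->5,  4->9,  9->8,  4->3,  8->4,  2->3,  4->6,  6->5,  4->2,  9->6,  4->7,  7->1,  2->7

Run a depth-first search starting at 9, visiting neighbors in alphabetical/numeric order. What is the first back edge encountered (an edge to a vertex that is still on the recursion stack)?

4→9

DFS from 9 (visiting neighbors in alphabetical/numeric order); mark gray on enter, black on exit:
9 gray
  6 gray
    5 gray
    5 black
  6 black
  8 gray
    4 gray
      2 gray
        3 gray
        3 black
        7 gray
          1 gray
          1 black
        7 black
      2 black
      4→3: 3 black — skip
      4→5: 5 black — skip
      4→6: 6 black — skip
      4→7: 7 black — skip
      4→9: 9 is gray → back edge
First back edge: 4 → 9.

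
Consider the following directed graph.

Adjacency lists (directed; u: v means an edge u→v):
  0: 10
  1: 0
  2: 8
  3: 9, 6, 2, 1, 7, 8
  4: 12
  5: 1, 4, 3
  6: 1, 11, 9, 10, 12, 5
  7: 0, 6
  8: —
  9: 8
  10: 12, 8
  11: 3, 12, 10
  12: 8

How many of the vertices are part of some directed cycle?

A vertex is on a directed cycle iff it belongs to a strongly connected component of size ≥ 2 (or has a self-loop).
The vertices on cycles are {3, 5, 6, 7, 11} — 5 in total.

5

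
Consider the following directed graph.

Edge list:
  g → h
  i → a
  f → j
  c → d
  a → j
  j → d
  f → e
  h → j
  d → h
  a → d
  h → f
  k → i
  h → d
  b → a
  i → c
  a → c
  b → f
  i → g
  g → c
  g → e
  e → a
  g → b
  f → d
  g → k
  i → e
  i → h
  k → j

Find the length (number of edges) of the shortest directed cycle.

2

For each vertex v, BFS finds the shortest path from v back to v.
The shortest such closed walk is h → d → h, length 2.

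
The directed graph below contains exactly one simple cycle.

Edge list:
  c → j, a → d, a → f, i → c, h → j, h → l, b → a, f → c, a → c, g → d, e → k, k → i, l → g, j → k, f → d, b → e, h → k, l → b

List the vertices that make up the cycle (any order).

c, i, j, k

DFS with gray/black marking from j:
j gray
  k gray
    i gray
      c gray
        c→j: j is gray → back edge
Back edge closes the cycle j → k → i → c → j; its vertices are {c, i, j, k}.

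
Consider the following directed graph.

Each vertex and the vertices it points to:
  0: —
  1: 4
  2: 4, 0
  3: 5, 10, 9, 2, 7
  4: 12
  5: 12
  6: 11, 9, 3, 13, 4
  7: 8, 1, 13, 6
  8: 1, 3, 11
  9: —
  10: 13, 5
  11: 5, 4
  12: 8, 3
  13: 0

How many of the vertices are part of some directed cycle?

11

A vertex is on a directed cycle iff it belongs to a strongly connected component of size ≥ 2 (or has a self-loop).
The vertices on cycles are {1, 2, 3, 4, 5, 6, 7, 8, 10, 11, 12} — 11 in total.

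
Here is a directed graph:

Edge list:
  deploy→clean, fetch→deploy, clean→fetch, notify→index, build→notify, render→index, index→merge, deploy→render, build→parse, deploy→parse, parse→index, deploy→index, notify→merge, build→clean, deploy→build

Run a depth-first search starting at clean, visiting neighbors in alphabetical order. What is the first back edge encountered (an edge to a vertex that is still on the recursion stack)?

DFS from clean (visiting neighbors in alphabetical order); mark gray on enter, black on exit:
clean gray
  fetch gray
    deploy gray
      build gray
        build→clean: clean is gray → back edge
First back edge: build → clean.

build->clean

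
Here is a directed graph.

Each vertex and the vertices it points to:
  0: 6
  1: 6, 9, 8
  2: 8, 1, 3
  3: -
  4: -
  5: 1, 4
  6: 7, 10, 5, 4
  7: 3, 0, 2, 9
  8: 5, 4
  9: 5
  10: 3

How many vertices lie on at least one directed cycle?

A vertex is on a directed cycle iff it belongs to a strongly connected component of size ≥ 2 (or has a self-loop).
The vertices on cycles are {0, 1, 2, 5, 6, 7, 8, 9} — 8 in total.

8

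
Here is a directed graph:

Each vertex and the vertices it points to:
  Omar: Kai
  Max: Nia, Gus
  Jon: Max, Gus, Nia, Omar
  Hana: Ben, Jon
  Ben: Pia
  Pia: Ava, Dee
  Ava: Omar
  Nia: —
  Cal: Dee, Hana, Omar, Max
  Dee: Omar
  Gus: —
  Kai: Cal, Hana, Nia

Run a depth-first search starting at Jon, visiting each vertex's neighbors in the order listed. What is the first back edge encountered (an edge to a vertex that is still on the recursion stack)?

DFS from Jon (visiting each vertex's neighbors in the order listed); mark gray on enter, black on exit:
Jon gray
  Max gray
    Nia gray
    Nia black
    Gus gray
    Gus black
  Max black
  Jon→Gus: Gus black — skip
  Jon→Nia: Nia black — skip
  Omar gray
    Kai gray
      Cal gray
        Dee gray
          Dee→Omar: Omar is gray → back edge
First back edge: Dee → Omar.

Dee→Omar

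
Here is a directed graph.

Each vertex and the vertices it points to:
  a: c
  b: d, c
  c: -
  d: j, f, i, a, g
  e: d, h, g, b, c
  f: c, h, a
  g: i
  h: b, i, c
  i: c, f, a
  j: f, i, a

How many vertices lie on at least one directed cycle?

7

A vertex is on a directed cycle iff it belongs to a strongly connected component of size ≥ 2 (or has a self-loop).
The vertices on cycles are {b, d, f, g, h, i, j} — 7 in total.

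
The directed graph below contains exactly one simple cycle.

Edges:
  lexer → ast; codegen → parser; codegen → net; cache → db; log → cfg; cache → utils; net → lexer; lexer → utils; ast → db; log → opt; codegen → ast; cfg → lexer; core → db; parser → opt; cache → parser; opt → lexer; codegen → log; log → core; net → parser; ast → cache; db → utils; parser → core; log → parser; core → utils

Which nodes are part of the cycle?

DFS with gray/black marking from parser:
parser gray
  core gray
    utils gray
    utils black
    db gray
      db→utils: utils black — skip
    db black
  core black
  opt gray
    lexer gray
      ast gray
        cache gray
          cache→db: db black — skip
          cache→parser: parser is gray → back edge
Back edge closes the cycle parser → opt → lexer → ast → cache → parser; its vertices are {ast, opt, cache, lexer, parser}.

ast, opt, cache, lexer, parser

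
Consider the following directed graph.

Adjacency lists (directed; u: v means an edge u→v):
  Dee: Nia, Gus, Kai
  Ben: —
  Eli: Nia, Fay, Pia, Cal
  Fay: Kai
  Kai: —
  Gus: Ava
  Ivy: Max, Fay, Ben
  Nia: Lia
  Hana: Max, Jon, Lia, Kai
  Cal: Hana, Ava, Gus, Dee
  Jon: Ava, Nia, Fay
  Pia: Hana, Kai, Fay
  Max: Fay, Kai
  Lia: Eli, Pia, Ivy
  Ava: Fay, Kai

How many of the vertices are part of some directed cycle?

A vertex is on a directed cycle iff it belongs to a strongly connected component of size ≥ 2 (or has a self-loop).
The vertices on cycles are {Cal, Dee, Eli, Jon, Lia, Nia, Pia, Hana} — 8 in total.

8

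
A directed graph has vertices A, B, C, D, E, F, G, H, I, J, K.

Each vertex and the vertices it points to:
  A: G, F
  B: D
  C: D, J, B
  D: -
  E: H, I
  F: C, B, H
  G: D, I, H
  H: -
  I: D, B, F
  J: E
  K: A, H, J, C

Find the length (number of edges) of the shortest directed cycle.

5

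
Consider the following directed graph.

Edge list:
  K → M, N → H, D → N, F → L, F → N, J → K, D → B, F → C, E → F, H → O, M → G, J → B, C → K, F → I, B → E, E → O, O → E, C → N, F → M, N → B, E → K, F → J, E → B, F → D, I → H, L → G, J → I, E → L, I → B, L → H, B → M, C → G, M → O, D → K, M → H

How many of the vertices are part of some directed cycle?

13

A vertex is on a directed cycle iff it belongs to a strongly connected component of size ≥ 2 (or has a self-loop).
The vertices on cycles are {B, C, D, E, F, H, I, J, K, L, M, N, O} — 13 in total.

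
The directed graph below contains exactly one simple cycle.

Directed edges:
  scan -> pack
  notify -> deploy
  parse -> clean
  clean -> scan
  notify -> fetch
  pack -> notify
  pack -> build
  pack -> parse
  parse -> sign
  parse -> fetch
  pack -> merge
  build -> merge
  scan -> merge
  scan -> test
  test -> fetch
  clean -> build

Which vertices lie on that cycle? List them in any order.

pack, scan, clean, parse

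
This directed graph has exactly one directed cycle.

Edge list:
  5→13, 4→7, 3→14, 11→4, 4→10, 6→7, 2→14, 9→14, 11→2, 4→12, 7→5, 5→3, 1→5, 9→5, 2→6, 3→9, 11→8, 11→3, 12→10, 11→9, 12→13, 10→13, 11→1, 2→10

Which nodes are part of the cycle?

DFS with gray/black marking from 3:
3 gray
  9 gray
    5 gray
      13 gray
      13 black
      5→3: 3 is gray → back edge
Back edge closes the cycle 3 → 9 → 5 → 3; its vertices are {3, 5, 9}.

3, 5, 9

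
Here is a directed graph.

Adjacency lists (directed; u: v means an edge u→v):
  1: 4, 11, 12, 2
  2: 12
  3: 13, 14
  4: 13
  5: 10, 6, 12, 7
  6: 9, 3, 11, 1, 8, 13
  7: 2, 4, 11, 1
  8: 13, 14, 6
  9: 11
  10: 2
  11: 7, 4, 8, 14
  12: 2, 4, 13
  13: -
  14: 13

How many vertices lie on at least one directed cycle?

8

A vertex is on a directed cycle iff it belongs to a strongly connected component of size ≥ 2 (or has a self-loop).
The vertices on cycles are {1, 2, 6, 7, 8, 9, 11, 12} — 8 in total.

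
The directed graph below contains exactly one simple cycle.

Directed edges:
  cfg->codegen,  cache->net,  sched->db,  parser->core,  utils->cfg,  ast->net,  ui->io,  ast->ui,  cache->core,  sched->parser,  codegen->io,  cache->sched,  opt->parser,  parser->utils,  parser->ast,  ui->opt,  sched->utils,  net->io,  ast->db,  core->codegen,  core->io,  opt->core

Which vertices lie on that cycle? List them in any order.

ui, ast, opt, parser

DFS with gray/black marking from parser:
parser gray
  ast gray
    ui gray
      io gray
      io black
      opt gray
        core gray
          core→io: io black — skip
          codegen gray
            codegen→io: io black — skip
          codegen black
        core black
        opt→parser: parser is gray → back edge
Back edge closes the cycle parser → ast → ui → opt → parser; its vertices are {ui, ast, opt, parser}.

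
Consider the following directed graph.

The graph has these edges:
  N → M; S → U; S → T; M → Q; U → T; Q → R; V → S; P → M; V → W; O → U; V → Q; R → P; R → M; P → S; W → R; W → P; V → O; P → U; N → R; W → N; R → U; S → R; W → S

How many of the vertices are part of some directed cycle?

A vertex is on a directed cycle iff it belongs to a strongly connected component of size ≥ 2 (or has a self-loop).
The vertices on cycles are {M, P, Q, R, S} — 5 in total.

5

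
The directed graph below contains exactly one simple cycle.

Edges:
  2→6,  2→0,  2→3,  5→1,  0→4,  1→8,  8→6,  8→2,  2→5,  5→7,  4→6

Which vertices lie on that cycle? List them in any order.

1, 2, 5, 8

DFS with gray/black marking from 2:
2 gray
  6 gray
  6 black
  0 gray
    4 gray
      4→6: 6 black — skip
    4 black
  0 black
  5 gray
    7 gray
    7 black
    1 gray
      8 gray
        8→6: 6 black — skip
        8→2: 2 is gray → back edge
Back edge closes the cycle 2 → 5 → 1 → 8 → 2; its vertices are {1, 2, 5, 8}.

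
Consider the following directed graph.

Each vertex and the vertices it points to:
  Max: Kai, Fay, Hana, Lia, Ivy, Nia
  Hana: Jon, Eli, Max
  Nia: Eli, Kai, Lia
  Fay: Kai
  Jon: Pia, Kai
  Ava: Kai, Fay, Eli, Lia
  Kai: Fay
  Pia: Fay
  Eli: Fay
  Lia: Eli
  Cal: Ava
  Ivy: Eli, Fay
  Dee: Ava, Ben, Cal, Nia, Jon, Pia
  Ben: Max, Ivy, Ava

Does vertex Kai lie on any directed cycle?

Yes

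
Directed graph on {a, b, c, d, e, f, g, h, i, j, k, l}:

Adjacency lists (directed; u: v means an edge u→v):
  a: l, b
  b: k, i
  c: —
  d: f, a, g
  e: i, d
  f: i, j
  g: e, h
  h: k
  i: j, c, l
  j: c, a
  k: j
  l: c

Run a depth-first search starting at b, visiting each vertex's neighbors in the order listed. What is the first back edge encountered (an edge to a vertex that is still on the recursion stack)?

DFS from b (visiting each vertex's neighbors in the order listed); mark gray on enter, black on exit:
b gray
  k gray
    j gray
      c gray
      c black
      a gray
        l gray
          l→c: c black — skip
        l black
        a→b: b is gray → back edge
First back edge: a → b.

a→b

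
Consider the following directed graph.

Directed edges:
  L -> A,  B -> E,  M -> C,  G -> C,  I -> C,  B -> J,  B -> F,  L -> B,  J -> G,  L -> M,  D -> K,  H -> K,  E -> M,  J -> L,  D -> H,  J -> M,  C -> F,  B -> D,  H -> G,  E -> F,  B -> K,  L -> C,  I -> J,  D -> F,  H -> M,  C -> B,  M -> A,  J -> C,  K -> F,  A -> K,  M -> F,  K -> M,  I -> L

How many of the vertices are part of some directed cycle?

11

A vertex is on a directed cycle iff it belongs to a strongly connected component of size ≥ 2 (or has a self-loop).
The vertices on cycles are {A, B, C, D, E, G, H, J, K, L, M} — 11 in total.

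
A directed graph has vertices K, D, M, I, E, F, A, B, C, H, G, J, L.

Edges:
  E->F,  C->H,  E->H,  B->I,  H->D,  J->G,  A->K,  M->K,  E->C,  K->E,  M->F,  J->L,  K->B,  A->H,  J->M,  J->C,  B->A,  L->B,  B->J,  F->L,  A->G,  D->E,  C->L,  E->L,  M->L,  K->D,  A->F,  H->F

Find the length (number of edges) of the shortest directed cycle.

3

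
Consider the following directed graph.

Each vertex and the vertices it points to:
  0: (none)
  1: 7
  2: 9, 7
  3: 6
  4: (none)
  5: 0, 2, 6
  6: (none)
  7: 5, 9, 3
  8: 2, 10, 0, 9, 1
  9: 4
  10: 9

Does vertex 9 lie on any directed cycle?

No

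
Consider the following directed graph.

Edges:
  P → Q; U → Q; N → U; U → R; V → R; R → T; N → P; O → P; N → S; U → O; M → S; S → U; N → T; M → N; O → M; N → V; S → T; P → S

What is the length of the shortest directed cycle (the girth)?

4

For each vertex v, BFS finds the shortest path from v back to v.
The shortest such closed walk is N → U → O → M → N, length 4.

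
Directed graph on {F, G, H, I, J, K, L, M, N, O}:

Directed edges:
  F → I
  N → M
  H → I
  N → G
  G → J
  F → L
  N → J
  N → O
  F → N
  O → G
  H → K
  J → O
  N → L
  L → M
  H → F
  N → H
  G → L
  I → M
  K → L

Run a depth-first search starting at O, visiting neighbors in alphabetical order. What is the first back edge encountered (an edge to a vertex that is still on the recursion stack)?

DFS from O (visiting neighbors in alphabetical order); mark gray on enter, black on exit:
O gray
  G gray
    J gray
      J→O: O is gray → back edge
First back edge: J → O.

J->O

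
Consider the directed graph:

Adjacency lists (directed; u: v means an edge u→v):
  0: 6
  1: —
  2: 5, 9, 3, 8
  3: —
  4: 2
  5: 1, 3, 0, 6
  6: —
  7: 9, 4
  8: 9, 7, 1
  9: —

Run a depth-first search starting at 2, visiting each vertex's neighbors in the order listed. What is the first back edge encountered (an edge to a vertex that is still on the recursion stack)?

4→2

DFS from 2 (visiting each vertex's neighbors in the order listed); mark gray on enter, black on exit:
2 gray
  5 gray
    1 gray
    1 black
    3 gray
    3 black
    0 gray
      6 gray
      6 black
    0 black
    5→6: 6 black — skip
  5 black
  9 gray
  9 black
  2→3: 3 black — skip
  8 gray
    8→9: 9 black — skip
    7 gray
      7→9: 9 black — skip
      4 gray
        4→2: 2 is gray → back edge
First back edge: 4 → 2.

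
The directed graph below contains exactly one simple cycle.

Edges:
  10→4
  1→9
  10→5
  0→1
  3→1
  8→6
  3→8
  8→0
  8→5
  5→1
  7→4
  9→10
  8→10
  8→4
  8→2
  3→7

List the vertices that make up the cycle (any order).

1, 5, 9, 10

DFS with gray/black marking from 5:
5 gray
  1 gray
    9 gray
      10 gray
        4 gray
        4 black
        10→5: 5 is gray → back edge
Back edge closes the cycle 5 → 1 → 9 → 10 → 5; its vertices are {1, 5, 9, 10}.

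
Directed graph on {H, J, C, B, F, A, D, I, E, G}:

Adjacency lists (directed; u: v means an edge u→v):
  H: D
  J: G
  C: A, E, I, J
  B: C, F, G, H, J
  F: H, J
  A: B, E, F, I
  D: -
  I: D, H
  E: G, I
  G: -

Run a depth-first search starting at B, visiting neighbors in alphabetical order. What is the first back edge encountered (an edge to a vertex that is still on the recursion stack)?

DFS from B (visiting neighbors in alphabetical order); mark gray on enter, black on exit:
B gray
  C gray
    A gray
      A→B: B is gray → back edge
First back edge: A → B.

A→B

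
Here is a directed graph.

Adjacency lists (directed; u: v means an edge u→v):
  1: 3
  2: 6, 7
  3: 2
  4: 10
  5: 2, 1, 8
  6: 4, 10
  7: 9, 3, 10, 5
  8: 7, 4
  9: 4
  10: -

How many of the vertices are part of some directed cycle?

6

A vertex is on a directed cycle iff it belongs to a strongly connected component of size ≥ 2 (or has a self-loop).
The vertices on cycles are {1, 2, 3, 5, 7, 8} — 6 in total.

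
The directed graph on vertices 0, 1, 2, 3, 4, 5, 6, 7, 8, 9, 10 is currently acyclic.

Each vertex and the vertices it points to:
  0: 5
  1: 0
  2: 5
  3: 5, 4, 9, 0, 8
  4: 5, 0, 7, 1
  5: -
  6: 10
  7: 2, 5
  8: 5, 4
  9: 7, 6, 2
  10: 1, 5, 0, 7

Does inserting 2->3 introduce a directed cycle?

Yes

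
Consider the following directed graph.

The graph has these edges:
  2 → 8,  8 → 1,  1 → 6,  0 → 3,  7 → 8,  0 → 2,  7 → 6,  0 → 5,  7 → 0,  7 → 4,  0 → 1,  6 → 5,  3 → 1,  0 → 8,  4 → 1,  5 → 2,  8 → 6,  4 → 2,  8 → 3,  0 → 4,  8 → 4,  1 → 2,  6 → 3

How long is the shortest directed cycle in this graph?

3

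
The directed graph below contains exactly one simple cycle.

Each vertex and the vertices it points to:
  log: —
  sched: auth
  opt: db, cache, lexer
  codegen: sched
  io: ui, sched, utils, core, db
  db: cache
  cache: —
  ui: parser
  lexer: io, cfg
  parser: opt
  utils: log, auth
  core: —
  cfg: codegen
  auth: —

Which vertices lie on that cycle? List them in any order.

DFS with gray/black marking from opt:
opt gray
  db gray
    cache gray
    cache black
  db black
  opt→cache: cache black — skip
  lexer gray
    io gray
      ui gray
        parser gray
          parser→opt: opt is gray → back edge
Back edge closes the cycle opt → lexer → io → ui → parser → opt; its vertices are {io, ui, opt, lexer, parser}.

io, ui, opt, lexer, parser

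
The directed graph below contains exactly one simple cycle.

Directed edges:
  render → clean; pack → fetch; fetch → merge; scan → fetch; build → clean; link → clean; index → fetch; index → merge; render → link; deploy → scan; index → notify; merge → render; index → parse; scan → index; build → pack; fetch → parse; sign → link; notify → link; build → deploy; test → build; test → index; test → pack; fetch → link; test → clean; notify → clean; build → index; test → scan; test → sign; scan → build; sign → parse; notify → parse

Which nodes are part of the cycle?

scan, build, deploy

DFS with gray/black marking from build:
build gray
  deploy gray
    scan gray
      index gray
        fetch gray
          merge gray
            render gray
              link gray
                clean gray
                clean black
              link black
              render→clean: clean black — skip
            render black
          merge black
          parse gray
          parse black
          fetch→link: link black — skip
        fetch black
        index→merge: merge black — skip
        notify gray
          notify→clean: clean black — skip
          notify→link: link black — skip
          notify→parse: parse black — skip
        notify black
        index→parse: parse black — skip
      index black
      scan→build: build is gray → back edge
Back edge closes the cycle build → deploy → scan → build; its vertices are {scan, build, deploy}.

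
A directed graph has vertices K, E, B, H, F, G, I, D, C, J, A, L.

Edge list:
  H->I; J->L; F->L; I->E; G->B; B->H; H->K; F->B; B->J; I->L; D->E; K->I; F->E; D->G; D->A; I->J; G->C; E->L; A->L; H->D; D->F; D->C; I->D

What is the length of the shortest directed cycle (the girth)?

For each vertex v, BFS finds the shortest path from v back to v.
The shortest such closed walk is H → D → G → B → H, length 4.

4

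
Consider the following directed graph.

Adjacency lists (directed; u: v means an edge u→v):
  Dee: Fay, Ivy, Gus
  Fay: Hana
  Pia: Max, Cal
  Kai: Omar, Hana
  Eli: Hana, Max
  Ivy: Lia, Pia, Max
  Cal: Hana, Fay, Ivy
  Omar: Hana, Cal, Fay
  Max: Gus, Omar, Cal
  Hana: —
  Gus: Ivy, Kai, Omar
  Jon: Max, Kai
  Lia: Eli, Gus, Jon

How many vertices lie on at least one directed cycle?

10

A vertex is on a directed cycle iff it belongs to a strongly connected component of size ≥ 2 (or has a self-loop).
The vertices on cycles are {Cal, Eli, Gus, Ivy, Jon, Kai, Lia, Max, Pia, Omar} — 10 in total.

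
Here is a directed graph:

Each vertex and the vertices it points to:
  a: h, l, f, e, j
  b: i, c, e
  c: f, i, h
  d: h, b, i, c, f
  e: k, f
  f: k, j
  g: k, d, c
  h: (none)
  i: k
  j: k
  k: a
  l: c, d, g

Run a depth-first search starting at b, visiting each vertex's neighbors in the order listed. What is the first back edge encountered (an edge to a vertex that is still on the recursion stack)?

f→k

DFS from b (visiting each vertex's neighbors in the order listed); mark gray on enter, black on exit:
b gray
  i gray
    k gray
      a gray
        h gray
        h black
        l gray
          c gray
            f gray
              f→k: k is gray → back edge
First back edge: f → k.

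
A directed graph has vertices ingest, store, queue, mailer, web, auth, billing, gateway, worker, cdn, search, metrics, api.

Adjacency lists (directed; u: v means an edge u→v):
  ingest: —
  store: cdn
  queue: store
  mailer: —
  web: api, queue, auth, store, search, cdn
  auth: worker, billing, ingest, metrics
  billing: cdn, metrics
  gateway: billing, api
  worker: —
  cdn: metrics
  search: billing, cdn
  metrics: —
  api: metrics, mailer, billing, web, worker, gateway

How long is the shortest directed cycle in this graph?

For each vertex v, BFS finds the shortest path from v back to v.
The shortest such closed walk is web → api → web, length 2.

2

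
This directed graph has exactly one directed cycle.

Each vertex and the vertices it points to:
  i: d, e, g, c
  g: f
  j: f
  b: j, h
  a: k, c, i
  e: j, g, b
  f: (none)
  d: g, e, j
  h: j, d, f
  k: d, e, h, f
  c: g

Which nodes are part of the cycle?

b, d, e, h

DFS with gray/black marking from h:
h gray
  j gray
    f gray
    f black
  j black
  d gray
    g gray
      g→f: f black — skip
    g black
    e gray
      e→j: j black — skip
      e→g: g black — skip
      b gray
        b→j: j black — skip
        b→h: h is gray → back edge
Back edge closes the cycle h → d → e → b → h; its vertices are {b, d, e, h}.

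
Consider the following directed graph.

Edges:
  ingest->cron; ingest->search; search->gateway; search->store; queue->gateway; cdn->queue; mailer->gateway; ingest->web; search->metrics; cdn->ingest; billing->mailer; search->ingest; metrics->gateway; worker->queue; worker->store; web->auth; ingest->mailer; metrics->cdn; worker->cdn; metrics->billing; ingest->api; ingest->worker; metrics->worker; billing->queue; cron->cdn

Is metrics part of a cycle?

metrics is on a cycle iff metrics can reach itself via ≥1 edge.
metrics → cdn → ingest → search → metrics — yes.

Yes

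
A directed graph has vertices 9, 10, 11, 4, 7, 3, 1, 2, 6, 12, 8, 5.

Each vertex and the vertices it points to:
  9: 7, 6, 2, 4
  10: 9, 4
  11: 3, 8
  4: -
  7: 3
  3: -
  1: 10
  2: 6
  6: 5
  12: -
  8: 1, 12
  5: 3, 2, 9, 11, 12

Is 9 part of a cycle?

9 is on a cycle iff 9 can reach itself via ≥1 edge.
9 → 6 → 5 → 9 — yes.

Yes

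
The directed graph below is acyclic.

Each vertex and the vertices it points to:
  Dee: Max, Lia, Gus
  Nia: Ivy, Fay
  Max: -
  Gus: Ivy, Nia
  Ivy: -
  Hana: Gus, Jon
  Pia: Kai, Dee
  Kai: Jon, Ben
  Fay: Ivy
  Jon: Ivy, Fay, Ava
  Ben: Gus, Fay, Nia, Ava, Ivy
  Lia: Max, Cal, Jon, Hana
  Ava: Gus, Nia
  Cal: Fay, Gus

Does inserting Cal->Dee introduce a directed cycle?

Yes

Adding Cal→Dee creates a cycle iff Dee can already reach Cal.
Path from Dee: Dee → Lia → Cal.
So Dee → … → Cal → Dee is a cycle.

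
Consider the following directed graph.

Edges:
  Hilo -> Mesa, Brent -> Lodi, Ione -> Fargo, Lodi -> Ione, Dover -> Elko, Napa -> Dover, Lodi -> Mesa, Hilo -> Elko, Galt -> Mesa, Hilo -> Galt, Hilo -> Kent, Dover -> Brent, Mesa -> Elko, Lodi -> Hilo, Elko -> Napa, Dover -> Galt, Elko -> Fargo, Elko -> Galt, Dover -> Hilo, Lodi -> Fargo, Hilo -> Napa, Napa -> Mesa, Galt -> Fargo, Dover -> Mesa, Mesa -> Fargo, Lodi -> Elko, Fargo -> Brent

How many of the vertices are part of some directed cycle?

A vertex is on a directed cycle iff it belongs to a strongly connected component of size ≥ 2 (or has a self-loop).
The vertices on cycles are {Elko, Galt, Hilo, Ione, Lodi, Mesa, Napa, Brent, Dover, Fargo} — 10 in total.

10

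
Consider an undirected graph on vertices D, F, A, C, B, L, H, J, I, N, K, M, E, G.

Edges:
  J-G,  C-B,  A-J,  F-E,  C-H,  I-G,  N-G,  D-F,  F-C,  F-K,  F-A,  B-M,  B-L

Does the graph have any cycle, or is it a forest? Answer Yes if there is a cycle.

No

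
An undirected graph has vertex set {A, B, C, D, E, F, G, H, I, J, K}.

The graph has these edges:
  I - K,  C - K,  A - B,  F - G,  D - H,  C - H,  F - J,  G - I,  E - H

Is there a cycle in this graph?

No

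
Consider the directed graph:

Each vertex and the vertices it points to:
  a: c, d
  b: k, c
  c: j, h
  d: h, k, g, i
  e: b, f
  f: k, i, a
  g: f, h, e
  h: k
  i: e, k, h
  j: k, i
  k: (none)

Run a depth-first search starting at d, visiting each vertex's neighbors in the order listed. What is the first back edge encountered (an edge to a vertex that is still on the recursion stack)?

j->i

DFS from d (visiting each vertex's neighbors in the order listed); mark gray on enter, black on exit:
d gray
  h gray
    k gray
    k black
  h black
  d→k: k black — skip
  g gray
    f gray
      f→k: k black — skip
      i gray
        e gray
          b gray
            b→k: k black — skip
            c gray
              j gray
                j→k: k black — skip
                j→i: i is gray → back edge
First back edge: j → i.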